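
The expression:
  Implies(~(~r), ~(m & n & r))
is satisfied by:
  {m: False, n: False, r: False}
  {r: True, m: False, n: False}
  {n: True, m: False, r: False}
  {r: True, n: True, m: False}
  {m: True, r: False, n: False}
  {r: True, m: True, n: False}
  {n: True, m: True, r: False}


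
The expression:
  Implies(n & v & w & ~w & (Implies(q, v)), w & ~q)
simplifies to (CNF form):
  True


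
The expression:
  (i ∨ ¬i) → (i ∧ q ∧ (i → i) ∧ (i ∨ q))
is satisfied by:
  {i: True, q: True}


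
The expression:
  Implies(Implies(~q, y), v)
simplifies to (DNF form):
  v | (~q & ~y)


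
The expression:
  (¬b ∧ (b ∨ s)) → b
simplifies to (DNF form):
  b ∨ ¬s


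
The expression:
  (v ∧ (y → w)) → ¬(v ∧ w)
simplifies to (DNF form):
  ¬v ∨ ¬w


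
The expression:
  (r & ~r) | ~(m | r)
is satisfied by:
  {r: False, m: False}


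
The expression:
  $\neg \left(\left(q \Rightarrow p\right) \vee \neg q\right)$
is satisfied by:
  {q: True, p: False}


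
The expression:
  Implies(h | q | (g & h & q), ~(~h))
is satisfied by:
  {h: True, q: False}
  {q: False, h: False}
  {q: True, h: True}


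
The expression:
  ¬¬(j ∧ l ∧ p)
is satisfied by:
  {p: True, j: True, l: True}


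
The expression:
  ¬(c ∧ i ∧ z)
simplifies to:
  ¬c ∨ ¬i ∨ ¬z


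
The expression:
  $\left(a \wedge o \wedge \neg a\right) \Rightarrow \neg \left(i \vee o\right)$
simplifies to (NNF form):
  $\text{True}$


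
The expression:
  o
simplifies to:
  o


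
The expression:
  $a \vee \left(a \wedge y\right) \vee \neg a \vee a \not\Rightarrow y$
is always true.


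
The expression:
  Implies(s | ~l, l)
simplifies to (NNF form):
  l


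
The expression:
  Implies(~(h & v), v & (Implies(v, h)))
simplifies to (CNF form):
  h & v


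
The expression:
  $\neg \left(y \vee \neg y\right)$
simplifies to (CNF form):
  $\text{False}$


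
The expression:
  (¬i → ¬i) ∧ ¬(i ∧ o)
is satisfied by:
  {o: False, i: False}
  {i: True, o: False}
  {o: True, i: False}


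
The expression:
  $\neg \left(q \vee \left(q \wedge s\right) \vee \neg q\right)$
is never true.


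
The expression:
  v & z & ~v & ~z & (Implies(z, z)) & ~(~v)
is never true.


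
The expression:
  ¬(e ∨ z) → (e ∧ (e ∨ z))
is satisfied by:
  {z: True, e: True}
  {z: True, e: False}
  {e: True, z: False}


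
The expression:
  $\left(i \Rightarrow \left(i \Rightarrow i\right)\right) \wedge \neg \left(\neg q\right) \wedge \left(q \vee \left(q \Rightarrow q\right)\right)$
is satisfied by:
  {q: True}


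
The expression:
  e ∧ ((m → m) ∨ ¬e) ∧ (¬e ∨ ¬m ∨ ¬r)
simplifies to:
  e ∧ (¬m ∨ ¬r)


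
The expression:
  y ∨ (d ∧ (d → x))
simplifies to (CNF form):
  (d ∨ y) ∧ (x ∨ y)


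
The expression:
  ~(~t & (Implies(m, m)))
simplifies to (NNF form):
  t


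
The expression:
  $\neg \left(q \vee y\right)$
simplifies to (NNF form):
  $\neg q \wedge \neg y$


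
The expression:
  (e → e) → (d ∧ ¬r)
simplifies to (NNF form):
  d ∧ ¬r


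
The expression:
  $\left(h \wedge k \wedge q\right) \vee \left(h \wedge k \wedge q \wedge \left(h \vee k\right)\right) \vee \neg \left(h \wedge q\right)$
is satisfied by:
  {k: True, h: False, q: False}
  {h: False, q: False, k: False}
  {k: True, q: True, h: False}
  {q: True, h: False, k: False}
  {k: True, h: True, q: False}
  {h: True, k: False, q: False}
  {k: True, q: True, h: True}


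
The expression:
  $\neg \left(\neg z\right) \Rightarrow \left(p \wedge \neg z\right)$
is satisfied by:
  {z: False}


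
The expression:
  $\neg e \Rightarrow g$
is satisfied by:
  {e: True, g: True}
  {e: True, g: False}
  {g: True, e: False}


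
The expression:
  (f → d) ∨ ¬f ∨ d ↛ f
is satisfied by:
  {d: True, f: False}
  {f: False, d: False}
  {f: True, d: True}


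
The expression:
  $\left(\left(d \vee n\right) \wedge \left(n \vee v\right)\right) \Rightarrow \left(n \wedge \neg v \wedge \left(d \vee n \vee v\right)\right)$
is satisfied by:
  {n: False, v: False, d: False}
  {d: True, n: False, v: False}
  {n: True, d: False, v: False}
  {d: True, n: True, v: False}
  {v: True, d: False, n: False}


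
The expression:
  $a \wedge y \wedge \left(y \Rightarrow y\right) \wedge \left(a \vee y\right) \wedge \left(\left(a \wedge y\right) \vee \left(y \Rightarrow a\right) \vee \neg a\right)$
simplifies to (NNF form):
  $a \wedge y$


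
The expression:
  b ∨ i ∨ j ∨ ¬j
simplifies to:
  True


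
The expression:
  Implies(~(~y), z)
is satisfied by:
  {z: True, y: False}
  {y: False, z: False}
  {y: True, z: True}


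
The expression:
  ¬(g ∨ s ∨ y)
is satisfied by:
  {g: False, y: False, s: False}


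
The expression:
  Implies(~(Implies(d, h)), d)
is always true.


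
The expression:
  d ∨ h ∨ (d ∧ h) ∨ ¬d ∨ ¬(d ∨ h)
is always true.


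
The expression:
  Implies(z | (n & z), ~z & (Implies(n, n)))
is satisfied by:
  {z: False}


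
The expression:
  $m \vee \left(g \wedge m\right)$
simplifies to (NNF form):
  $m$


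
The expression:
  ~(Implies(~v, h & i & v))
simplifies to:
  ~v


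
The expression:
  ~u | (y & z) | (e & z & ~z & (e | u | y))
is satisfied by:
  {y: True, z: True, u: False}
  {y: True, z: False, u: False}
  {z: True, y: False, u: False}
  {y: False, z: False, u: False}
  {y: True, u: True, z: True}


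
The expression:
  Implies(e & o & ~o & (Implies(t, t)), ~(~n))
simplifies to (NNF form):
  True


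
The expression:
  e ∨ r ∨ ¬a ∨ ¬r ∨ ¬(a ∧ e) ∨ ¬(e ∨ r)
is always true.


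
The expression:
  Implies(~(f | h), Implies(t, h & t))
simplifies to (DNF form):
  f | h | ~t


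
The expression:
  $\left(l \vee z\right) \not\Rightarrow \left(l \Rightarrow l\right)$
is never true.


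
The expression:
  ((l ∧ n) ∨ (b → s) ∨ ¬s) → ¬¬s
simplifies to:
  s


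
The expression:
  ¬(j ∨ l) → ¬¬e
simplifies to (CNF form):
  e ∨ j ∨ l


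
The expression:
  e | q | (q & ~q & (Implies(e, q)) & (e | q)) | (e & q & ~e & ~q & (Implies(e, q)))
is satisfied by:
  {q: True, e: True}
  {q: True, e: False}
  {e: True, q: False}


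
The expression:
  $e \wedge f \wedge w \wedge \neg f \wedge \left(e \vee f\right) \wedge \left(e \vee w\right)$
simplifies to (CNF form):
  $\text{False}$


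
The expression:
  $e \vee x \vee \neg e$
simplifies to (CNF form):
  $\text{True}$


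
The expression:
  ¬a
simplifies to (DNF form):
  ¬a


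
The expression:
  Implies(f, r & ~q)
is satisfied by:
  {r: True, f: False, q: False}
  {r: False, f: False, q: False}
  {q: True, r: True, f: False}
  {q: True, r: False, f: False}
  {f: True, r: True, q: False}


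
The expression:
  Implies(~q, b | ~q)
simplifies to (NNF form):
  True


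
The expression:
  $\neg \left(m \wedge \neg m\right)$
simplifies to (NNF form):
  $\text{True}$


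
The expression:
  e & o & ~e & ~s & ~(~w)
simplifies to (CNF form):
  False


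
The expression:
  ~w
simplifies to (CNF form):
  ~w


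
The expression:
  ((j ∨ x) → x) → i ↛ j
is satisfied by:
  {i: True, x: False, j: False}
  {j: True, i: True, x: False}
  {j: True, i: False, x: False}
  {x: True, i: True, j: False}


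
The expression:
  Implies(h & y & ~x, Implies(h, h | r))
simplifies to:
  True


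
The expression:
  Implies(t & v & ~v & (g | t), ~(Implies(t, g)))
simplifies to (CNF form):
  True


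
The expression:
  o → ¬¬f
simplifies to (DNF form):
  f ∨ ¬o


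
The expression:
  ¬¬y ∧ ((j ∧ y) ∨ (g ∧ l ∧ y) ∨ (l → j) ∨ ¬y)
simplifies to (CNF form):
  y ∧ (g ∨ j ∨ ¬l)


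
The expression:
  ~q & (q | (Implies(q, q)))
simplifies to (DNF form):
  ~q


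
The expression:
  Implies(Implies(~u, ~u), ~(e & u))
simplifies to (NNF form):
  ~e | ~u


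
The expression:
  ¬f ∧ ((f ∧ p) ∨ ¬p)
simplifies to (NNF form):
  ¬f ∧ ¬p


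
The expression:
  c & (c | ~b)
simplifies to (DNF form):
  c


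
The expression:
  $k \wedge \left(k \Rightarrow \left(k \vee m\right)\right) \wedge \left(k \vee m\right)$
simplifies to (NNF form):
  $k$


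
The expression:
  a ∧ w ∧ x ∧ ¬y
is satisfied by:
  {a: True, w: True, x: True, y: False}


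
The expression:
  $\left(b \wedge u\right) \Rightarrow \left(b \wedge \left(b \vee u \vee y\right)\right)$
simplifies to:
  $\text{True}$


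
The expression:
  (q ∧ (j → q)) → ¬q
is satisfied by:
  {q: False}


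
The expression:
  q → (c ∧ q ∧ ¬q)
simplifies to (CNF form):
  ¬q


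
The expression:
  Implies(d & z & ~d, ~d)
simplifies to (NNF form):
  True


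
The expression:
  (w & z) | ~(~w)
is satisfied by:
  {w: True}


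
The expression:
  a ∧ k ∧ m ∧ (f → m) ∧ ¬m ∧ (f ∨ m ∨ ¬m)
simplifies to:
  False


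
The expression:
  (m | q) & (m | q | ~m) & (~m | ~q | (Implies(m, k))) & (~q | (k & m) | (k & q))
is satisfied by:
  {m: True, k: True, q: False}
  {m: True, k: False, q: False}
  {q: True, m: True, k: True}
  {q: True, k: True, m: False}


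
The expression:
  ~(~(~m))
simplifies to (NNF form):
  ~m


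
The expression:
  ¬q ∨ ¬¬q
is always true.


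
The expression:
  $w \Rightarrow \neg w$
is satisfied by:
  {w: False}


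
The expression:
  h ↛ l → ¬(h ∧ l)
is always true.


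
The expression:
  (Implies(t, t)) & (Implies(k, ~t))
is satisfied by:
  {k: False, t: False}
  {t: True, k: False}
  {k: True, t: False}


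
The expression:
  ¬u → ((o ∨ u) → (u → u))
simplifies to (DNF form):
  True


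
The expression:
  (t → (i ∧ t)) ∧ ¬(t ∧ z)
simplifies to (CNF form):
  (i ∨ ¬t) ∧ (¬t ∨ ¬z)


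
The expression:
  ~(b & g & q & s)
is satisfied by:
  {s: False, q: False, b: False, g: False}
  {g: True, s: False, q: False, b: False}
  {b: True, s: False, q: False, g: False}
  {g: True, b: True, s: False, q: False}
  {q: True, g: False, s: False, b: False}
  {g: True, q: True, s: False, b: False}
  {b: True, q: True, g: False, s: False}
  {g: True, b: True, q: True, s: False}
  {s: True, b: False, q: False, g: False}
  {g: True, s: True, b: False, q: False}
  {b: True, s: True, g: False, q: False}
  {g: True, b: True, s: True, q: False}
  {q: True, s: True, b: False, g: False}
  {g: True, q: True, s: True, b: False}
  {b: True, q: True, s: True, g: False}


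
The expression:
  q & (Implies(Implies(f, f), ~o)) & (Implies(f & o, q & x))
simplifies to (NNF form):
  q & ~o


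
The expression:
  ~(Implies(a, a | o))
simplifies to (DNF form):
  False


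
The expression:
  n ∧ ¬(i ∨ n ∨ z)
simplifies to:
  False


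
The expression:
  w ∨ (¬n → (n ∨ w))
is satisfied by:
  {n: True, w: True}
  {n: True, w: False}
  {w: True, n: False}


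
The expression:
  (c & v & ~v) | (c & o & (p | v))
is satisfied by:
  {c: True, v: True, p: True, o: True}
  {c: True, v: True, o: True, p: False}
  {c: True, p: True, o: True, v: False}


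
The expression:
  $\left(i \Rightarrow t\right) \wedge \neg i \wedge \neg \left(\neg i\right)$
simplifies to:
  $\text{False}$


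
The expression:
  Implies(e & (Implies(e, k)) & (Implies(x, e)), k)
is always true.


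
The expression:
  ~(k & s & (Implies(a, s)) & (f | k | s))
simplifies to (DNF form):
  ~k | ~s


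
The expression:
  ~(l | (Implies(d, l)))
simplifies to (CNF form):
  d & ~l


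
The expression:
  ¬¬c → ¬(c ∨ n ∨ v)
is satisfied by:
  {c: False}


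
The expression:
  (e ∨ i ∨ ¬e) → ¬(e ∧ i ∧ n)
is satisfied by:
  {e: False, n: False, i: False}
  {i: True, e: False, n: False}
  {n: True, e: False, i: False}
  {i: True, n: True, e: False}
  {e: True, i: False, n: False}
  {i: True, e: True, n: False}
  {n: True, e: True, i: False}


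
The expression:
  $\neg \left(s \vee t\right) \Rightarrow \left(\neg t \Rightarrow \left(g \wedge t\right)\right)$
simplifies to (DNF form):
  $s \vee t$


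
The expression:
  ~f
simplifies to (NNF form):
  ~f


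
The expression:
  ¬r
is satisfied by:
  {r: False}


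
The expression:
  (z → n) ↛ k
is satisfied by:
  {n: True, z: False, k: False}
  {z: False, k: False, n: False}
  {n: True, z: True, k: False}


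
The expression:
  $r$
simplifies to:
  $r$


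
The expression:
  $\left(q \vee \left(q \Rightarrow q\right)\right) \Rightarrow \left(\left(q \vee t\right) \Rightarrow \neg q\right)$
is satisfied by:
  {q: False}


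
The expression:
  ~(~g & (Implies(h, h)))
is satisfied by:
  {g: True}


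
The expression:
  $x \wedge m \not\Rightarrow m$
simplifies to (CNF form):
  $\text{False}$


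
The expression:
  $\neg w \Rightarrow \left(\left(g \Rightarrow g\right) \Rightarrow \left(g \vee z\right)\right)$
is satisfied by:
  {z: True, g: True, w: True}
  {z: True, g: True, w: False}
  {z: True, w: True, g: False}
  {z: True, w: False, g: False}
  {g: True, w: True, z: False}
  {g: True, w: False, z: False}
  {w: True, g: False, z: False}


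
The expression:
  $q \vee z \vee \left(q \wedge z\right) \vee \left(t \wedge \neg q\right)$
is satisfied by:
  {t: True, q: True, z: True}
  {t: True, q: True, z: False}
  {t: True, z: True, q: False}
  {t: True, z: False, q: False}
  {q: True, z: True, t: False}
  {q: True, z: False, t: False}
  {z: True, q: False, t: False}


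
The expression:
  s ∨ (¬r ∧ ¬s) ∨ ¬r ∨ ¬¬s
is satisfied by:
  {s: True, r: False}
  {r: False, s: False}
  {r: True, s: True}


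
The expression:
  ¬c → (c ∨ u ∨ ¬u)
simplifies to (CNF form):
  True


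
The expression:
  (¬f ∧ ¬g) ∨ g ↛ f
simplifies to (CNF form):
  ¬f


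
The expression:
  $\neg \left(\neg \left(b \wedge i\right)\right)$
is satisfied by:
  {i: True, b: True}


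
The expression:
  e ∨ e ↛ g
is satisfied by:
  {e: True}


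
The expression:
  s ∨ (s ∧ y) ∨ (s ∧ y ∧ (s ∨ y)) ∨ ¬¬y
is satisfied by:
  {y: True, s: True}
  {y: True, s: False}
  {s: True, y: False}


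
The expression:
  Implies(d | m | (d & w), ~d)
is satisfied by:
  {d: False}


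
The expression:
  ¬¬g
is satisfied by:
  {g: True}


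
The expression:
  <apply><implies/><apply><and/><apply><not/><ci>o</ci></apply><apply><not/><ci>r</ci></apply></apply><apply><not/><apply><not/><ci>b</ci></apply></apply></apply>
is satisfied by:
  {r: True, b: True, o: True}
  {r: True, b: True, o: False}
  {r: True, o: True, b: False}
  {r: True, o: False, b: False}
  {b: True, o: True, r: False}
  {b: True, o: False, r: False}
  {o: True, b: False, r: False}


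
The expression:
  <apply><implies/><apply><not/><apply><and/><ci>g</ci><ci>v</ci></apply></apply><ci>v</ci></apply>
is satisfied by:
  {v: True}


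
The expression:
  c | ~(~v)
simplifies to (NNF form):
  c | v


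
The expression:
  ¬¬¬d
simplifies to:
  ¬d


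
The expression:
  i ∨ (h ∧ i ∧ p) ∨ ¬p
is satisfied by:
  {i: True, p: False}
  {p: False, i: False}
  {p: True, i: True}


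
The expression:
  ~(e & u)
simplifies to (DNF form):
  ~e | ~u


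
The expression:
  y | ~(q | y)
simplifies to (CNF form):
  y | ~q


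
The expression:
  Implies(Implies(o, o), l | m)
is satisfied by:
  {m: True, l: True}
  {m: True, l: False}
  {l: True, m: False}


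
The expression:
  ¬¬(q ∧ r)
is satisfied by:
  {r: True, q: True}


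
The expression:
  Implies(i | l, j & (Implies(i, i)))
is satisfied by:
  {j: True, i: False, l: False}
  {l: True, j: True, i: False}
  {j: True, i: True, l: False}
  {l: True, j: True, i: True}
  {l: False, i: False, j: False}


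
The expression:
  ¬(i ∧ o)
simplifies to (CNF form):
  ¬i ∨ ¬o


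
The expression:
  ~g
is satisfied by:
  {g: False}


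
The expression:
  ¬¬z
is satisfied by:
  {z: True}


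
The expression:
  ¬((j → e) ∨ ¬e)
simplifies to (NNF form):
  False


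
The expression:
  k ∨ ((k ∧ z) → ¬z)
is always true.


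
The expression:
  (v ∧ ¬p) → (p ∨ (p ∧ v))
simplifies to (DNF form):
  p ∨ ¬v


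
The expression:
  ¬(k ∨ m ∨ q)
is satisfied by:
  {q: False, k: False, m: False}


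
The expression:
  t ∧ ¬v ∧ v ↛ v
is never true.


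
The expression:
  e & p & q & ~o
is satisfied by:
  {p: True, e: True, q: True, o: False}


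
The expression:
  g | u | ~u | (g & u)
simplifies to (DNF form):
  True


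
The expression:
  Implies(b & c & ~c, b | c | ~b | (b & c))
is always true.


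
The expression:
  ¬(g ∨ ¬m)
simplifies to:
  m ∧ ¬g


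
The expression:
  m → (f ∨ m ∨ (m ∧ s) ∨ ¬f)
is always true.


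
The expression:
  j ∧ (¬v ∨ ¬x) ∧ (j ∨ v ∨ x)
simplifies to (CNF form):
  j ∧ (¬v ∨ ¬x)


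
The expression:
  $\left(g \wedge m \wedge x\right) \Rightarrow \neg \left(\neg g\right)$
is always true.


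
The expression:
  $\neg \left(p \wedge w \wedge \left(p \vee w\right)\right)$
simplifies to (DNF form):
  $\neg p \vee \neg w$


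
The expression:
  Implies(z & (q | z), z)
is always true.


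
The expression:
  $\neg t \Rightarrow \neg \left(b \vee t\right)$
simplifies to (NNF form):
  $t \vee \neg b$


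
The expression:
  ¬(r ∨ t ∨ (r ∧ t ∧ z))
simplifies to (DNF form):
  ¬r ∧ ¬t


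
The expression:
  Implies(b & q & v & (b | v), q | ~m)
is always true.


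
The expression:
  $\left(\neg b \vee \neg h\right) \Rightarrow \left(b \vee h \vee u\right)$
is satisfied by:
  {b: True, u: True, h: True}
  {b: True, u: True, h: False}
  {b: True, h: True, u: False}
  {b: True, h: False, u: False}
  {u: True, h: True, b: False}
  {u: True, h: False, b: False}
  {h: True, u: False, b: False}


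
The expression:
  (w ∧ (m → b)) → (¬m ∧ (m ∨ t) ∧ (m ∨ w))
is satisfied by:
  {t: True, w: False, m: False, b: False}
  {t: False, w: False, m: False, b: False}
  {b: True, t: True, w: False, m: False}
  {b: True, t: False, w: False, m: False}
  {m: True, t: True, w: False, b: False}
  {m: True, t: False, w: False, b: False}
  {b: True, m: True, t: True, w: False}
  {b: True, m: True, t: False, w: False}
  {w: True, t: True, b: False, m: False}
  {b: True, w: True, t: True, m: False}
  {m: True, w: True, t: True, b: False}
  {m: True, w: True, t: False, b: False}


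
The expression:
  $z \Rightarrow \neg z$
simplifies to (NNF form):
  $\neg z$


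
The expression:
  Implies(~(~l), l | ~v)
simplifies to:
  True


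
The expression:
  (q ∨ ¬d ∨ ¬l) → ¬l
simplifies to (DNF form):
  (d ∧ ¬q) ∨ ¬l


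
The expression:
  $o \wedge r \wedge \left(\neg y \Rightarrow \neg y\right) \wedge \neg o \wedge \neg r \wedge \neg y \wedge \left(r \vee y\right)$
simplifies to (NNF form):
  $\text{False}$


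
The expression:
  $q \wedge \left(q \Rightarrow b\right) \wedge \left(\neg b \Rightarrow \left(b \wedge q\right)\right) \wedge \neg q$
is never true.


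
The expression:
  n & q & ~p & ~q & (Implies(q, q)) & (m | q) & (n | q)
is never true.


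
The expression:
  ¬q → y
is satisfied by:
  {y: True, q: True}
  {y: True, q: False}
  {q: True, y: False}


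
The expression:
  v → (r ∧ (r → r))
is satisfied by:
  {r: True, v: False}
  {v: False, r: False}
  {v: True, r: True}


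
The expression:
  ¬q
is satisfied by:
  {q: False}


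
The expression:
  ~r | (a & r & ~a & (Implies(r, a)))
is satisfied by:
  {r: False}


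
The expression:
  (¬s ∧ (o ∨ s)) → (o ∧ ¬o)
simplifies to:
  s ∨ ¬o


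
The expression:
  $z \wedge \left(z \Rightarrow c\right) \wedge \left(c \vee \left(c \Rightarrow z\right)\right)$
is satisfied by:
  {c: True, z: True}


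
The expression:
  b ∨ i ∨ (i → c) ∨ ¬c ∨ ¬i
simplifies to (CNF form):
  True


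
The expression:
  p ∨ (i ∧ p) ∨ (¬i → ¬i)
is always true.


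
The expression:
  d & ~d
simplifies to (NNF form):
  False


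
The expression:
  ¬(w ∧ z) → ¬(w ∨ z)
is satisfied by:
  {w: False, z: False}
  {z: True, w: True}


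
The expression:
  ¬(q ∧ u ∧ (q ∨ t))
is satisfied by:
  {u: False, q: False}
  {q: True, u: False}
  {u: True, q: False}


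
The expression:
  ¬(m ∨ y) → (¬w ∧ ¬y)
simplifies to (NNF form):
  m ∨ y ∨ ¬w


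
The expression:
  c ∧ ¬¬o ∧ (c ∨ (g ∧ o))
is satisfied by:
  {c: True, o: True}


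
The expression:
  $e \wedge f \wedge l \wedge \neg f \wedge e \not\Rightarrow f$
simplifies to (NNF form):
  $\text{False}$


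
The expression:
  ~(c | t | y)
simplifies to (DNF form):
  ~c & ~t & ~y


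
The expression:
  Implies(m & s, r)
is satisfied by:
  {r: True, s: False, m: False}
  {s: False, m: False, r: False}
  {r: True, m: True, s: False}
  {m: True, s: False, r: False}
  {r: True, s: True, m: False}
  {s: True, r: False, m: False}
  {r: True, m: True, s: True}


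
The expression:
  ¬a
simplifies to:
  ¬a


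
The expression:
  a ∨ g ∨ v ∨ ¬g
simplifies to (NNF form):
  True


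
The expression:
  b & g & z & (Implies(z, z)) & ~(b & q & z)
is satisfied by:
  {z: True, b: True, g: True, q: False}


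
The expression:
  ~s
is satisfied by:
  {s: False}


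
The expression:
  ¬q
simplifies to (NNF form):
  ¬q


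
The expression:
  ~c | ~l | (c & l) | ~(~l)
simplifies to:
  True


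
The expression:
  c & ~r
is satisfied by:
  {c: True, r: False}


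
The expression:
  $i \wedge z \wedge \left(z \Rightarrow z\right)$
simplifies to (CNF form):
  $i \wedge z$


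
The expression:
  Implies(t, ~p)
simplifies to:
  ~p | ~t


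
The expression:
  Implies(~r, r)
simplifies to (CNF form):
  r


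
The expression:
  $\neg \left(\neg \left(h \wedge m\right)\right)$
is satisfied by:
  {h: True, m: True}


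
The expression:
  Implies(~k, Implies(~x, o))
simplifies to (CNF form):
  k | o | x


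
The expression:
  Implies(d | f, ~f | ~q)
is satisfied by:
  {q: False, f: False}
  {f: True, q: False}
  {q: True, f: False}


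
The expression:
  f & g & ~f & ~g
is never true.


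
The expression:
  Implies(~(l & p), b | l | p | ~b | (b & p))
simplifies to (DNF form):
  True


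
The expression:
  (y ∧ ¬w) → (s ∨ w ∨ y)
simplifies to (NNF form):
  True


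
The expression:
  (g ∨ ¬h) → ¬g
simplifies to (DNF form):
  ¬g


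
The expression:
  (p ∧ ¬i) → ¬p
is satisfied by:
  {i: True, p: False}
  {p: False, i: False}
  {p: True, i: True}


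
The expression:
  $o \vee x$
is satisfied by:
  {x: True, o: True}
  {x: True, o: False}
  {o: True, x: False}


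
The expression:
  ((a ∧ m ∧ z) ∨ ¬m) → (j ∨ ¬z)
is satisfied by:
  {m: True, j: True, a: False, z: False}
  {j: True, m: False, a: False, z: False}
  {m: True, j: True, a: True, z: False}
  {j: True, a: True, m: False, z: False}
  {m: True, a: False, j: False, z: False}
  {m: False, a: False, j: False, z: False}
  {m: True, a: True, j: False, z: False}
  {a: True, m: False, j: False, z: False}
  {z: True, m: True, j: True, a: False}
  {z: True, j: True, m: False, a: False}
  {z: True, m: True, j: True, a: True}
  {z: True, j: True, a: True, m: False}
  {z: True, m: True, a: False, j: False}


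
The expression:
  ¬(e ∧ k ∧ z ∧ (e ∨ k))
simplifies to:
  ¬e ∨ ¬k ∨ ¬z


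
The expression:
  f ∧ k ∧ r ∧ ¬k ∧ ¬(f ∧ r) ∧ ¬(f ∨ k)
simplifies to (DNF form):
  False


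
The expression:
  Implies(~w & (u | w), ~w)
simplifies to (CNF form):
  True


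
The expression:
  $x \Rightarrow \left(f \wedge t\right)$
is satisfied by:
  {f: True, t: True, x: False}
  {f: True, t: False, x: False}
  {t: True, f: False, x: False}
  {f: False, t: False, x: False}
  {x: True, f: True, t: True}


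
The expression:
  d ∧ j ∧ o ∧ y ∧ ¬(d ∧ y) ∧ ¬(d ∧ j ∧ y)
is never true.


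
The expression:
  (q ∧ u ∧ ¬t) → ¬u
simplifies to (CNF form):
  t ∨ ¬q ∨ ¬u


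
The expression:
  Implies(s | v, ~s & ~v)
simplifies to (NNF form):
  ~s & ~v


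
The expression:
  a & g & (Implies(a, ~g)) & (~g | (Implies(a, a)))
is never true.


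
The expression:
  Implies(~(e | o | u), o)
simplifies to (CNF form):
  e | o | u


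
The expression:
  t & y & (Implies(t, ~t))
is never true.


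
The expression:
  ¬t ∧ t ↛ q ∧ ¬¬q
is never true.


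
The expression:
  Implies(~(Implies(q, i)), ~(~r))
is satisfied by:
  {i: True, r: True, q: False}
  {i: True, q: False, r: False}
  {r: True, q: False, i: False}
  {r: False, q: False, i: False}
  {i: True, r: True, q: True}
  {i: True, q: True, r: False}
  {r: True, q: True, i: False}


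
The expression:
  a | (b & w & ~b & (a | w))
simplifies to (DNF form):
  a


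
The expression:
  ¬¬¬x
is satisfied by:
  {x: False}


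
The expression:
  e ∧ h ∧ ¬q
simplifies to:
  e ∧ h ∧ ¬q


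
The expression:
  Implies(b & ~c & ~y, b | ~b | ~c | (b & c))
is always true.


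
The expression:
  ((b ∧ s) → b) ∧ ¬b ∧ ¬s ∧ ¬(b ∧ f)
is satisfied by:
  {b: False, s: False}


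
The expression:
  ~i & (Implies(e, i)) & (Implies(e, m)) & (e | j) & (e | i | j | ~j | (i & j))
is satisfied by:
  {j: True, i: False, e: False}


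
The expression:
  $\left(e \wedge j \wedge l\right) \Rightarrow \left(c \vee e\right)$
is always true.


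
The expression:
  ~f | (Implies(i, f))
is always true.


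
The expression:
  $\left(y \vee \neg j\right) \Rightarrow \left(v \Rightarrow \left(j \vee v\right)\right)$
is always true.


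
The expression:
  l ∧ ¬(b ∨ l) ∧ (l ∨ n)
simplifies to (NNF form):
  False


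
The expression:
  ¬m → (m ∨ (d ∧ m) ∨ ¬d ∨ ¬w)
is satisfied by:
  {m: True, w: False, d: False}
  {w: False, d: False, m: False}
  {d: True, m: True, w: False}
  {d: True, w: False, m: False}
  {m: True, w: True, d: False}
  {w: True, m: False, d: False}
  {d: True, w: True, m: True}


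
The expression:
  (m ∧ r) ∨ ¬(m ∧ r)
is always true.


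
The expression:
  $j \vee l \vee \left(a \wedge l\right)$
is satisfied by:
  {l: True, j: True}
  {l: True, j: False}
  {j: True, l: False}


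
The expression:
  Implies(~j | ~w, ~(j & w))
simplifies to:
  True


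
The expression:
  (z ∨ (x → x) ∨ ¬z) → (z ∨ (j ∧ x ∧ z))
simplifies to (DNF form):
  z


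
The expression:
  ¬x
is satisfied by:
  {x: False}


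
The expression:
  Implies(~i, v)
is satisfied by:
  {i: True, v: True}
  {i: True, v: False}
  {v: True, i: False}


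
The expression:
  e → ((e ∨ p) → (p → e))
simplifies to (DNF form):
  True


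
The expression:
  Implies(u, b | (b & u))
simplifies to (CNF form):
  b | ~u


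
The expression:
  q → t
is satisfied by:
  {t: True, q: False}
  {q: False, t: False}
  {q: True, t: True}


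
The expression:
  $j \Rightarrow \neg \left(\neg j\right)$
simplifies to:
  $\text{True}$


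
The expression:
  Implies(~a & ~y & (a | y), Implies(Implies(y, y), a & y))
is always true.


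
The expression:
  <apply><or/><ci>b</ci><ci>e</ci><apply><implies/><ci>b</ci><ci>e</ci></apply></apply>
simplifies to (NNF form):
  <true/>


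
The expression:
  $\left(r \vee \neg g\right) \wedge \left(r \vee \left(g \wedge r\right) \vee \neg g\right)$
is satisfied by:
  {r: True, g: False}
  {g: False, r: False}
  {g: True, r: True}


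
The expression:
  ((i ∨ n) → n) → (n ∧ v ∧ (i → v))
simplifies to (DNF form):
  (i ∧ ¬n) ∨ (n ∧ v)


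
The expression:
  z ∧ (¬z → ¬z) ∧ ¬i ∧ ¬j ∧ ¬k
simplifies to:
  z ∧ ¬i ∧ ¬j ∧ ¬k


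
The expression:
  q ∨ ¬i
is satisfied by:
  {q: True, i: False}
  {i: False, q: False}
  {i: True, q: True}


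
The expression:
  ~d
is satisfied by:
  {d: False}


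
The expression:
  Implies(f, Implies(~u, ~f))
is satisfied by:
  {u: True, f: False}
  {f: False, u: False}
  {f: True, u: True}


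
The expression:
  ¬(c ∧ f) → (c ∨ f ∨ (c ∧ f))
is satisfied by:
  {c: True, f: True}
  {c: True, f: False}
  {f: True, c: False}


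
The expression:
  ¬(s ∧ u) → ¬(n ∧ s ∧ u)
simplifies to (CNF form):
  True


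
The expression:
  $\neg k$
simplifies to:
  $\neg k$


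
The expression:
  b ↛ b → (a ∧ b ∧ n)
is always true.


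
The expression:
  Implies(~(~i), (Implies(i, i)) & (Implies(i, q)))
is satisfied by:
  {q: True, i: False}
  {i: False, q: False}
  {i: True, q: True}


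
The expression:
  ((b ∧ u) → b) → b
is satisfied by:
  {b: True}


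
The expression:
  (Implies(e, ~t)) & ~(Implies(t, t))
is never true.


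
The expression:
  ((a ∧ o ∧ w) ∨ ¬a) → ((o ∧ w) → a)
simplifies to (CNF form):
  a ∨ ¬o ∨ ¬w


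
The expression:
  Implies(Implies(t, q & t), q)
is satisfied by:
  {t: True, q: True}
  {t: True, q: False}
  {q: True, t: False}


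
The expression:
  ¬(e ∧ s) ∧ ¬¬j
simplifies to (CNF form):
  j ∧ (¬e ∨ ¬s)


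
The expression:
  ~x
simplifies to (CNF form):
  ~x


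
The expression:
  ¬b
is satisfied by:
  {b: False}


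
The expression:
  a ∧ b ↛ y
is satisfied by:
  {a: True, b: True, y: False}


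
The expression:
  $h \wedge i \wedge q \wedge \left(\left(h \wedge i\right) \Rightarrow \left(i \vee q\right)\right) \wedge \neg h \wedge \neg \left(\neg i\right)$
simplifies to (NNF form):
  $\text{False}$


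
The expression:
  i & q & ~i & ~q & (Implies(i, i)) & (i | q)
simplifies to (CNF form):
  False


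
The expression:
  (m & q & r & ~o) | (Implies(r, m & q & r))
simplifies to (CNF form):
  (m | ~r) & (q | ~r)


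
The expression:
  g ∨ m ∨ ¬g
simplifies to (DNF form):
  True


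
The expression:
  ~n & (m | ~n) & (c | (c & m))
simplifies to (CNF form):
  c & ~n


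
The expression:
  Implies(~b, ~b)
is always true.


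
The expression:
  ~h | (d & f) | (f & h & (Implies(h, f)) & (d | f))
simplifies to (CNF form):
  f | ~h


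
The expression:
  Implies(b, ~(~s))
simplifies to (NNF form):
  s | ~b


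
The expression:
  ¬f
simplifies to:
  ¬f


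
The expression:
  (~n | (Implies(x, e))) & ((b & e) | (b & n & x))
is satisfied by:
  {e: True, b: True}


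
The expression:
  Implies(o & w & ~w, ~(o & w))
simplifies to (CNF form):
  True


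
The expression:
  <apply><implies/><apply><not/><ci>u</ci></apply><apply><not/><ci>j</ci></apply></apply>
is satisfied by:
  {u: True, j: False}
  {j: False, u: False}
  {j: True, u: True}


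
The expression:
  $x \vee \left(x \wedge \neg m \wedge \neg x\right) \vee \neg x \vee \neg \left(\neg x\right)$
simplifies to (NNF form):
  $\text{True}$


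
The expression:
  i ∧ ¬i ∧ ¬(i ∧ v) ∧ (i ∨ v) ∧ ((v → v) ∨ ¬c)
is never true.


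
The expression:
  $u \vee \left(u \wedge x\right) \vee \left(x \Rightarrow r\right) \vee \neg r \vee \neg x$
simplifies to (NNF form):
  $\text{True}$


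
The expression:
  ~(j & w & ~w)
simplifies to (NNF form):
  True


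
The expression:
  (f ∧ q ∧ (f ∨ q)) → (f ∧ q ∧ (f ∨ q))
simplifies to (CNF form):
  True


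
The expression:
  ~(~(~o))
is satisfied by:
  {o: False}


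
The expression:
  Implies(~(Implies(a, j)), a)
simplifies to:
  True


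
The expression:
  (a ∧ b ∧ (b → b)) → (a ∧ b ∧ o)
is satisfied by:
  {o: True, a: False, b: False}
  {o: False, a: False, b: False}
  {b: True, o: True, a: False}
  {b: True, o: False, a: False}
  {a: True, o: True, b: False}
  {a: True, o: False, b: False}
  {a: True, b: True, o: True}


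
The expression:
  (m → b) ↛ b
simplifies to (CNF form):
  ¬b ∧ ¬m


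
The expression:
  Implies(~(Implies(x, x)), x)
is always true.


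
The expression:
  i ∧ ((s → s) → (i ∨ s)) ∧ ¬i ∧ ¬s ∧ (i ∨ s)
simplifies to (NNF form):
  False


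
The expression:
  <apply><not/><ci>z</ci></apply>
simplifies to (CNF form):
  <apply><not/><ci>z</ci></apply>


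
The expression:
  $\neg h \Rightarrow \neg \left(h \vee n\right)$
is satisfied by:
  {h: True, n: False}
  {n: False, h: False}
  {n: True, h: True}


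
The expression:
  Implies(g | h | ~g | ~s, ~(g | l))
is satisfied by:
  {g: False, l: False}


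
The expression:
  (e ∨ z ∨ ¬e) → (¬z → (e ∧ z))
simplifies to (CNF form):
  z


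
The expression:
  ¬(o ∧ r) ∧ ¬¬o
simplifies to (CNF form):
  o ∧ ¬r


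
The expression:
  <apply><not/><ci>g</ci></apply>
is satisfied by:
  {g: False}


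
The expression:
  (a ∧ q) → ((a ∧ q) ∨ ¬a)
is always true.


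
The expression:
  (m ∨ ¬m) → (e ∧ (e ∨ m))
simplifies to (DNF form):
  e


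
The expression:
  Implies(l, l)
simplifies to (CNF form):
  True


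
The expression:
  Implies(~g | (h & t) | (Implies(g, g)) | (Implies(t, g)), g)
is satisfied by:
  {g: True}


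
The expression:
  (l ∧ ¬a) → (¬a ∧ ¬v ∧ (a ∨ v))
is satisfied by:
  {a: True, l: False}
  {l: False, a: False}
  {l: True, a: True}


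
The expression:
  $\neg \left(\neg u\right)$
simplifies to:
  $u$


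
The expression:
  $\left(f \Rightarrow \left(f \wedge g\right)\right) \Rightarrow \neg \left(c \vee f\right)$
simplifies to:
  $\left(f \wedge \neg g\right) \vee \left(\neg c \wedge \neg f\right)$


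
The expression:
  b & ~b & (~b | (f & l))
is never true.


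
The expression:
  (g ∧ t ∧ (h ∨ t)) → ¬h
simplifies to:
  ¬g ∨ ¬h ∨ ¬t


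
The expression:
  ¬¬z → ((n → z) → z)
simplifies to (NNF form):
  True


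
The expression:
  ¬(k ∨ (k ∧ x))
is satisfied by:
  {k: False}


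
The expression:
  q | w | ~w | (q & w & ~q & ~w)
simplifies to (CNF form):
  True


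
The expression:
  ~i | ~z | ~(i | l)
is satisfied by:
  {z: False, i: False}
  {i: True, z: False}
  {z: True, i: False}


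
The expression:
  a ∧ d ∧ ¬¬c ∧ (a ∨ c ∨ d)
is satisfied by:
  {a: True, c: True, d: True}


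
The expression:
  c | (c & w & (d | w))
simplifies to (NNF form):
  c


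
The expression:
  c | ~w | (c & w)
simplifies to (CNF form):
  c | ~w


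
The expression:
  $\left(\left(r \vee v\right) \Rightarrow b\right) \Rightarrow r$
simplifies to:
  $r \vee \left(v \wedge \neg b\right)$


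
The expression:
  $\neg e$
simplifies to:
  $\neg e$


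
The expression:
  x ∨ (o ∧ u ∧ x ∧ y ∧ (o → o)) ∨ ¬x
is always true.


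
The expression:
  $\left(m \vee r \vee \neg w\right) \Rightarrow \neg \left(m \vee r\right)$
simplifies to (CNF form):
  $\neg m \wedge \neg r$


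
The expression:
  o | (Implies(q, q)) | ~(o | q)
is always true.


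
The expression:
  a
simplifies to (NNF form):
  a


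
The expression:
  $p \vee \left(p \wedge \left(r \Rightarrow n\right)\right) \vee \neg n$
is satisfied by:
  {p: True, n: False}
  {n: False, p: False}
  {n: True, p: True}


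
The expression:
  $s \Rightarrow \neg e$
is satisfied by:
  {s: False, e: False}
  {e: True, s: False}
  {s: True, e: False}


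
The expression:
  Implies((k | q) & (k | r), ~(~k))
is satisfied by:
  {k: True, q: False, r: False}
  {q: False, r: False, k: False}
  {r: True, k: True, q: False}
  {r: True, q: False, k: False}
  {k: True, q: True, r: False}
  {q: True, k: False, r: False}
  {r: True, q: True, k: True}


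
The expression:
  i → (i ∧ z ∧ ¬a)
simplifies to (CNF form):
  (z ∨ ¬i) ∧ (¬a ∨ ¬i)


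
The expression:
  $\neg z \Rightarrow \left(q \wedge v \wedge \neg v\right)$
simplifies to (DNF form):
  $z$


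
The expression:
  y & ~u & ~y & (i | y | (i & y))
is never true.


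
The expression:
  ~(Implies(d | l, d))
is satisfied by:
  {l: True, d: False}


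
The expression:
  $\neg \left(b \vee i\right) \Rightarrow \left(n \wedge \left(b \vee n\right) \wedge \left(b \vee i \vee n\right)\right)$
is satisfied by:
  {i: True, n: True, b: True}
  {i: True, n: True, b: False}
  {i: True, b: True, n: False}
  {i: True, b: False, n: False}
  {n: True, b: True, i: False}
  {n: True, b: False, i: False}
  {b: True, n: False, i: False}


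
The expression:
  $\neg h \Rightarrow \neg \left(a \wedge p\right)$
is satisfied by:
  {h: True, p: False, a: False}
  {p: False, a: False, h: False}
  {a: True, h: True, p: False}
  {a: True, p: False, h: False}
  {h: True, p: True, a: False}
  {p: True, h: False, a: False}
  {a: True, p: True, h: True}


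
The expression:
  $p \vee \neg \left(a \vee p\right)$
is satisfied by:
  {p: True, a: False}
  {a: False, p: False}
  {a: True, p: True}


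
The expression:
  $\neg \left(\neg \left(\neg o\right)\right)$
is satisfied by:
  {o: False}


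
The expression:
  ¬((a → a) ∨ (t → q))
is never true.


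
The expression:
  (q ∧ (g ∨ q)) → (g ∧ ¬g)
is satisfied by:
  {q: False}


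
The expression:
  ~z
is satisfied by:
  {z: False}


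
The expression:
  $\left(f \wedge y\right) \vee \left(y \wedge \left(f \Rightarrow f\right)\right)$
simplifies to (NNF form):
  $y$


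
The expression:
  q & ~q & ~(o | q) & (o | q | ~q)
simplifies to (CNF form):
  False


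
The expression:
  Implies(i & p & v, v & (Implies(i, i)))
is always true.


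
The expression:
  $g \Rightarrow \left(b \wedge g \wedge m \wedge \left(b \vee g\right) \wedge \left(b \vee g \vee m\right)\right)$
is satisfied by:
  {b: True, m: True, g: False}
  {b: True, m: False, g: False}
  {m: True, b: False, g: False}
  {b: False, m: False, g: False}
  {b: True, g: True, m: True}


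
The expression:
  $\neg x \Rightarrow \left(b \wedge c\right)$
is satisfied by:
  {x: True, c: True, b: True}
  {x: True, c: True, b: False}
  {x: True, b: True, c: False}
  {x: True, b: False, c: False}
  {c: True, b: True, x: False}


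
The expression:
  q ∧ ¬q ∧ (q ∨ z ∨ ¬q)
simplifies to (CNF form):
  False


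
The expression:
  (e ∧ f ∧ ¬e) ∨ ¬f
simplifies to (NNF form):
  ¬f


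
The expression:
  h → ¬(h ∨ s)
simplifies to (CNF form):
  ¬h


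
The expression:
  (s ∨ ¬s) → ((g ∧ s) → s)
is always true.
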